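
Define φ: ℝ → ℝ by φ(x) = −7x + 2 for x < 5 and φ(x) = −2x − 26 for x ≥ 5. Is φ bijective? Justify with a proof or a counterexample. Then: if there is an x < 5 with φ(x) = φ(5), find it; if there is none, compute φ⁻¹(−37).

Both pieces are strictly decreasing (slopes −7 and −2), so each is injective on its own interval.
The left piece maps (−∞, 5) onto (−33, ∞); the right piece maps [5, ∞) onto (−∞, −36].
The images leave a gap (−33 has no preimage), so φ is not surjective, hence not bijective.
Because the two images are disjoint, no x < 5 has φ(x) = φ(5), so we compute φ⁻¹(−37): −37 lies in (−∞, −36], so solve −2x − 26 = −37: x = (−37 + 26)/(−2) = 11/2.

11/2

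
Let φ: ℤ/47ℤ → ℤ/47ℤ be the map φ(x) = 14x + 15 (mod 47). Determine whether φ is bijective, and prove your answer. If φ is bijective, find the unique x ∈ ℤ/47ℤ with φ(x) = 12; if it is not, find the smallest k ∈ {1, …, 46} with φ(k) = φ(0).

Suppose φ(u) = φ(v) in ℤ/47ℤ. Then 14u + 15 ≡ 14v + 15 (mod 47), thus 14(u − v) ≡ 0 (mod 47).
Since gcd(14, 47) = 1, 14 is invertible modulo 47, hence u − v ≡ 0 (mod 47), i.e. u = v.
We now compute 14⁻¹ mod 47 explicitly. Euclid's algorithm: 47 = 3·14 + 5, 14 = 2·5 + 4, 5 = 1·4 + 1; back-substituting gives 1 = 37·14 − 11·47, so 14⁻¹ ≡ 37 (mod 47).
For any y ∈ ℤ/47ℤ, x = 37(y − 15) mod 47 satisfies φ(x) = 14·37(y − 15) + 15 ≡ y (since 14·37 ≡ 1 mod 47). So every y has a preimage.
Therefore φ is bijective.
Since φ is bijective, we compute φ⁻¹(12): solve 14x + 15 ≡ 12 (mod 47), i.e. 14x ≡ 44 (mod 47).
Multiplying by 14⁻¹ = 37 gives x ≡ 37·44 = 1628 = 34·47 + 30 ≡ 30 (mod 47).
Check: φ(30) = 14·30 + 15 = 435 = 9·47 + 12 ≡ 12 (mod 47).

30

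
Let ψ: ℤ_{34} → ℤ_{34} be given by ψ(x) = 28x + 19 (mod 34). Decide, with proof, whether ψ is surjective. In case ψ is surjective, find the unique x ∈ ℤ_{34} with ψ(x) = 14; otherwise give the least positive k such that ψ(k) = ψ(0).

Since gcd(28, 34) = 2, we have 28x ≡ 0 (mod 2) for all x, so ψ(x) ≡ 1 (mod 2).
But 0 ≢ 1 (mod 2), so 0 ∈ ℤ_{34} has no preimage. Hence ψ is not surjective.
Since ψ is not surjective, we find the least positive k with ψ(k) = ψ(0): this means 28k ≡ 0 (mod 34), i.e. 34 ∣ 28k. Since gcd(28, 34) = 2, dividing through by 2 this holds exactly when 17 ∣ 14k, and as gcd(14, 17) = 1, exactly when 17 ∣ k.
The smallest positive such k is 17.

17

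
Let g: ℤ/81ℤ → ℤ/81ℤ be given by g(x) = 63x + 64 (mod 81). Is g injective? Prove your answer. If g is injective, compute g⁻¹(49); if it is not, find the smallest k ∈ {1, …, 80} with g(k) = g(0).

Recall: g is injective if g(x_1) = g(x_2) implies x_1 = x_2.
We have gcd(63, 81) = 9 > 1. Taking x_1 = 0 and x_2 = 9: g(0) = 64 and g(9) = 63·9 + 64 = 631 ≡ 64 (mod 81).
So g(0) = g(9) while 0 ≠ 9, therefore g is not injective.
Since g is not injective, we find the least positive k with g(k) = g(0): this means 63k ≡ 0 (mod 81), i.e. 81 ∣ 63k. Since gcd(63, 81) = 9, dividing through by 9 this holds exactly when 9 ∣ 7k, and as gcd(7, 9) = 1, exactly when 9 ∣ k.
The smallest positive such k is 9.

9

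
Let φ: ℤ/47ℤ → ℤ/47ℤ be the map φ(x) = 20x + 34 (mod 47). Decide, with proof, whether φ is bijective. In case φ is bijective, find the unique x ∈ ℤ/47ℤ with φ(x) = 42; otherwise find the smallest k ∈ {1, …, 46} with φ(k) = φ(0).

38

Recall that φ is injective if φ(u) = φ(v) implies u = v.
If φ(u) = φ(v), then 20u ≡ 20v (mod 47). Because gcd(20, 47) = 1, we may cancel 20 to get u ≡ v (mod 47).
We now compute 20⁻¹ mod 47 explicitly. Euclid's algorithm: 47 = 2·20 + 7, 20 = 2·7 + 6, 7 = 1·6 + 1; back-substituting gives 1 = 40·20 − 17·47, so 20⁻¹ ≡ 40 (mod 47).
For any y ∈ ℤ/47ℤ, x = 40(y − 34) mod 47 satisfies φ(x) = 20·40(y − 34) + 34 ≡ y (since 20·40 ≡ 1 mod 47). So every y has a preimage.
Thus φ is bijective.
Since φ is bijective, we find φ⁻¹(42): we need 20x ≡ 42 − 34 ≡ 8 (mod 47). Using 20⁻¹ = 40: x ≡ 40·8 = 320 = 6·47 + 38, so x = 38.
Check: φ(38) = 20·38 + 34 = 794 = 16·47 + 42 ≡ 42 (mod 47).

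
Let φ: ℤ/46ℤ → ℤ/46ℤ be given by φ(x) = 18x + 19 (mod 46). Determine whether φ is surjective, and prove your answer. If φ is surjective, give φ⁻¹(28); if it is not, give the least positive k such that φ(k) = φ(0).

23

Recall that surjectivity means every element of the codomain has a preimage under φ.
Since gcd(18, 46) = 2, we have 18x ≡ 0 (mod 2) for all x, so φ(x) ≡ 1 (mod 2).
But 0 ≢ 1 (mod 2), so 0 ∈ ℤ/46ℤ has no preimage. Thus φ is not surjective.
Since φ is not surjective, we find the least positive k with φ(k) = φ(0): this means 18k ≡ 0 (mod 46), i.e. 46 ∣ 18k. Since gcd(18, 46) = 2, dividing through by 2 this holds exactly when 23 ∣ 9k, and as gcd(9, 23) = 1, exactly when 23 ∣ k.
The smallest positive such k is 23.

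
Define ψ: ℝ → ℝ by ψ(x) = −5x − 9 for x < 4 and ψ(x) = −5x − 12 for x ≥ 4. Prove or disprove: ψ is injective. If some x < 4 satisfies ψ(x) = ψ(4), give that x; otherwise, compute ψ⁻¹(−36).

Both pieces are strictly decreasing (slopes −5 and −5), so each is injective on its own interval.
The left piece maps (−∞, 4) onto (−29, ∞); the right piece maps [4, ∞) onto (−∞, −32].
These images are disjoint, so no value is attained by both pieces. So ψ is injective.
Because the two images are disjoint, no x < 4 has ψ(x) = ψ(4), so we compute ψ⁻¹(−36): −36 lies in (−∞, −32], so solve −5x − 12 = −36: x = (−36 + 12)/(−5) = 24/5.

24/5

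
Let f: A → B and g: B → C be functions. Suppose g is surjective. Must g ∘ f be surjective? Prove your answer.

not surjective

No. Take A = {0}, B = C = {0, 1, 2, 3}, f(0) = 0, and g = identity (surjective).
Then (g ∘ f)(0) = 0, and 3 ∈ C has no preimage under g ∘ f, so g ∘ f is not surjective.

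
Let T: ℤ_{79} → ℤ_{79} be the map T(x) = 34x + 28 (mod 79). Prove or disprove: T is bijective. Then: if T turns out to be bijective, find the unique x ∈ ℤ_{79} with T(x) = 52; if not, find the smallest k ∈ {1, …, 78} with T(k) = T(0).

Suppose T(a) = T(b) in ℤ_{79}. Then 34a + 28 ≡ 34b + 28 (mod 79), hence 34(a − b) ≡ 0 (mod 79).
Since gcd(34, 79) = 1, 34 is invertible modulo 79, hence a − b ≡ 0 (mod 79), i.e. a = b.
We now compute 34⁻¹ mod 79 explicitly. Euclid's algorithm: 79 = 2·34 + 11, 34 = 3·11 + 1; back-substituting gives 1 = 7·34 − 3·79, so 34⁻¹ ≡ 7 (mod 79).
Then y ↦ 7(y − 28) is a two-sided inverse to T, so every y ∈ ℤ_{79} has a preimage.
So T is bijective.
Since T is bijective, we compute T⁻¹(52): solve 34x + 28 ≡ 52 (mod 79), i.e. 34x ≡ 24 (mod 79).
Multiplying by 34⁻¹ = 7 gives x ≡ 7·24 = 168 = 2·79 + 10 ≡ 10 (mod 79).
Check: T(10) = 34·10 + 28 = 368 = 4·79 + 52 ≡ 52 (mod 79).

10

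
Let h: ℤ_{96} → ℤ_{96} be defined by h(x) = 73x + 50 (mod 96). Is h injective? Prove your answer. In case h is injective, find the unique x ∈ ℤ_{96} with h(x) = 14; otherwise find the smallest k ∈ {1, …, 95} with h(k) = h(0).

Recall that h is injective if h(s) = h(t) implies s = t.
Suppose h(s) = h(t) in ℤ_{96}. Then 73s + 50 ≡ 73t + 50 (mod 96), hence 73(s − t) ≡ 0 (mod 96).
Since gcd(73, 96) = 1, 73 is invertible modulo 96, hence s − t ≡ 0 (mod 96), i.e. s = t.
Hence h is injective.
We now compute 73⁻¹ mod 96 explicitly. Euclid's algorithm: 96 = 1·73 + 23, 73 = 3·23 + 4, 23 = 5·4 + 3, 4 = 1·3 + 1; back-substituting gives 1 = 25·73 − 19·96, so 73⁻¹ ≡ 25 (mod 96).
Since h is injective, we compute h⁻¹(14): solve 73x + 50 ≡ 14 (mod 96), i.e. 73x ≡ 60 (mod 96).
Multiplying by 73⁻¹ = 25 gives x ≡ 25·60 = 1500 = 15·96 + 60 ≡ 60 (mod 96).
Check: h(60) = 73·60 + 50 = 4430 = 46·96 + 14 ≡ 14 (mod 96).

60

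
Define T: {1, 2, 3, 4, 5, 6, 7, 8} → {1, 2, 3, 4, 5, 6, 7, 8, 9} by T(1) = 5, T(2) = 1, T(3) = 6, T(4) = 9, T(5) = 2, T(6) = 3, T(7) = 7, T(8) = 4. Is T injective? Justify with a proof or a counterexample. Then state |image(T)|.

8

The values T(1), …, T(8) are 5, 1, 6, 9, 2, 3, 7, 4 — all distinct.
So T(s) = T(t) only when s = t, and T is injective.
The image of T is {1, 2, 3, 4, 5, 6, 7, 9}, which has 8 elements.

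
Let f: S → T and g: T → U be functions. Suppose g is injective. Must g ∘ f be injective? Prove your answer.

not injective

No. Take S = {1, 2}, T = U = {1, 2, 3, 4}, f(1) = f(2) = 1, and g = identity (injective).
Then (g ∘ f)(1) = (g ∘ f)(2) = 1 with 1 ≠ 2, so g ∘ f is not injective.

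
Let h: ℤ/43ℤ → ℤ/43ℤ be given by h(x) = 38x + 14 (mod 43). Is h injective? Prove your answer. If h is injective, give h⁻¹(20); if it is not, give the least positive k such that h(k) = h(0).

Suppose h(s) = h(t) in ℤ/43ℤ. Then 38s + 14 ≡ 38t + 14 (mod 43), therefore 38(s − t) ≡ 0 (mod 43).
Since gcd(38, 43) = 1, 38 is invertible modulo 43, thus s − t ≡ 0 (mod 43), i.e. s = t.
So h is injective.
We now compute 38⁻¹ mod 43 explicitly. Euclid's algorithm: 43 = 1·38 + 5, 38 = 7·5 + 3, 5 = 1·3 + 2, 3 = 1·2 + 1; back-substituting gives 1 = 17·38 − 15·43, so 38⁻¹ ≡ 17 (mod 43).
Since h is injective, we find h⁻¹(20): we need 38x ≡ 20 − 14 ≡ 6 (mod 43). Using 38⁻¹ = 17: x ≡ 17·6 = 102 = 2·43 + 16, so x = 16.
Check: h(16) = 38·16 + 14 = 622 = 14·43 + 20 ≡ 20 (mod 43).

16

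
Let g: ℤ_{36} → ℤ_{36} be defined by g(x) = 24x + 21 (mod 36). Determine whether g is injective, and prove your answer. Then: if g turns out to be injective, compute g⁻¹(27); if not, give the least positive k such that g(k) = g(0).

3

We have gcd(24, 36) = 12 > 1. Taking u = 0 and v = 3: g(0) = 21 and g(3) = 24·3 + 21 = 93 ≡ 21 (mod 36).
So g(0) = g(3) while 0 ≠ 3, therefore g is not injective.
Since g is not injective, we find the least positive k with g(k) = g(0): this means 24k ≡ 0 (mod 36), i.e. 36 ∣ 24k. Since gcd(24, 36) = 12, dividing through by 12 this holds exactly when 3 ∣ 2k, and as gcd(2, 3) = 1, exactly when 3 ∣ k.
The smallest positive such k is 3.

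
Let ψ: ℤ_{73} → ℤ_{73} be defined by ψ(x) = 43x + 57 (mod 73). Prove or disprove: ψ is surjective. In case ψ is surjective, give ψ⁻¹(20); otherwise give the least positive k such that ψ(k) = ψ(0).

By definition, ψ is surjective if every y in the codomain equals ψ(x) for some x in the domain.
Since gcd(43, 73) = 1, 43 is invertible modulo 73. Euclid's algorithm: 73 = 1·43 + 30, 43 = 1·30 + 13, 30 = 2·13 + 4, 13 = 3·4 + 1; back-substituting gives 1 = 17·43 − 10·73, so 43⁻¹ ≡ 17 (mod 73).
Then y ↦ 17(y − 57) is a two-sided inverse to ψ, so every y ∈ ℤ_{73} has a preimage.
So ψ is surjective.
Since ψ is surjective, we compute ψ⁻¹(20): solve 43x + 57 ≡ 20 (mod 73), i.e. 43x ≡ 36 (mod 73).
Multiplying by 43⁻¹ = 17 gives x ≡ 17·36 = 612 = 8·73 + 28 ≡ 28 (mod 73).
Check: ψ(28) = 43·28 + 57 = 1261 = 17·73 + 20 ≡ 20 (mod 73).

28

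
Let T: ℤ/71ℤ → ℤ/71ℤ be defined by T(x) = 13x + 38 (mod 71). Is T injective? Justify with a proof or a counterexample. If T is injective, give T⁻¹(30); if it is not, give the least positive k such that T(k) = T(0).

If T(s) = T(t), then 13s ≡ 13t (mod 71). Because gcd(13, 71) = 1, we may cancel 13 to get s ≡ t (mod 71).
So T is injective.
We now compute 13⁻¹ mod 71 explicitly. Euclid's algorithm: 71 = 5·13 + 6, 13 = 2·6 + 1; back-substituting gives 1 = 11·13 − 2·71, so 13⁻¹ ≡ 11 (mod 71).
Since T is injective, we find T⁻¹(30): we need 13x ≡ 30 − 38 ≡ 63 (mod 71). Using 13⁻¹ = 11: x ≡ 11·63 = 693 = 9·71 + 54, so x = 54.
Check: T(54) = 13·54 + 38 = 740 = 10·71 + 30 ≡ 30 (mod 71).

54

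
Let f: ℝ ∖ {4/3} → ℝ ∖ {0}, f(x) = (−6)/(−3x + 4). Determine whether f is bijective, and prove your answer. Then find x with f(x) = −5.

Suppose f(a) = f(b). Cross-multiplying: (−6)(−3b + 4) = (−6)(−3a + 4).
Expanding both sides and cancelling the symmetric terms leaves −18·(a − b) = 0. Since −18 ≠ 0, a = b. Thus f is injective.
For any y ≠ 0, solving y(−3x + 4) = −6 for x gives a well-defined x ≠ 4/3. So f is surjective.
Thus f is bijective.
Solving f(x) = −5: cross-multiplying gives −6 = −5(−3x + 4), which rearranges to −15x = −14, so x = 14/15.

14/15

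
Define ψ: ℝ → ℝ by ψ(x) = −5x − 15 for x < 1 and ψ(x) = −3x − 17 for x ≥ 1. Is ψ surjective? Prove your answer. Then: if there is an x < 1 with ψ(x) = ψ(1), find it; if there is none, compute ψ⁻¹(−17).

Both pieces are strictly decreasing (slopes −5 and −3), so each is injective on its own interval.
The left piece maps (−∞, 1) onto (−20, ∞); the right piece maps [1, ∞) onto (−∞, −20].
These images together cover ℝ, so ψ is surjective.
Because the two images are disjoint, no x < 1 has ψ(x) = ψ(1), so we compute ψ⁻¹(−17): −17 lies in (−20, ∞), so solve −5x − 15 = −17: x = (−17 + 15)/(−5) = 2/5.

2/5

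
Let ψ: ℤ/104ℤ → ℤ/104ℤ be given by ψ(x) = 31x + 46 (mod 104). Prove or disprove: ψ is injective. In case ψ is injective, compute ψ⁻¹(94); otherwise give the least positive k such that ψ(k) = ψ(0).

Recall that injectivity means: for all a, b in the domain, ψ(a) = ψ(b) implies a = b.
If ψ(a) = ψ(b), then 31a ≡ 31b (mod 104). Because gcd(31, 104) = 1, we may cancel 31 to get a ≡ b (mod 104).
So ψ is injective.
We now compute 31⁻¹ mod 104 explicitly. Euclid's algorithm: 104 = 3·31 + 11, 31 = 2·11 + 9, 11 = 1·9 + 2, 9 = 4·2 + 1; back-substituting gives 1 = 47·31 − 14·104, so 31⁻¹ ≡ 47 (mod 104).
Since ψ is injective, we compute ψ⁻¹(94): solve 31x + 46 ≡ 94 (mod 104), i.e. 31x ≡ 48 (mod 104).
Multiplying by 31⁻¹ = 47 gives x ≡ 47·48 = 2256 = 21·104 + 72 ≡ 72 (mod 104).
Check: ψ(72) = 31·72 + 46 = 2278 = 21·104 + 94 ≡ 94 (mod 104).

72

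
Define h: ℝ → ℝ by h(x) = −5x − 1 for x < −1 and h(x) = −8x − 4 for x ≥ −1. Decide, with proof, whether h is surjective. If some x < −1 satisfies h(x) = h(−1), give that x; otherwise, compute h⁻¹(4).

-1

Both pieces are strictly decreasing (slopes −5 and −8), so each is injective on its own interval.
The left piece maps (−∞, −1) onto (4, ∞); the right piece maps [−1, ∞) onto (−∞, 4].
These images together cover ℝ, so h is surjective.
Because the two images are disjoint, no x < −1 has h(x) = h(−1), so we compute h⁻¹(4): 4 lies in (−∞, 4], so solve −8x − 4 = 4: x = (4 + 4)/(−8) = −1.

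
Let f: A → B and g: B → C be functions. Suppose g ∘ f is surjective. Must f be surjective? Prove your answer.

not surjective

No. Take A = {1}, B = {1, 2, 3, 4}, C = {1}, f(a) = 1 for every a ∈ A, and g(b) = 1 for every b ∈ B.
Then g ∘ f is surjective onto {1}, but 4 ∈ B has no preimage under f, so f is not surjective.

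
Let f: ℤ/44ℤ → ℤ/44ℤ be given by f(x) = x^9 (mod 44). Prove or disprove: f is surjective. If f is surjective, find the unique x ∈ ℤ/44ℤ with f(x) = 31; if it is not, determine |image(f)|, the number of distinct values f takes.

f(0) = 0^9 = 0.
f(22): Repeated squaring mod 44: 22^1 ≡ 22, 22^2 ≡ 22² = 484 ≡ 0, 22^4 ≡ 0² = 0, 22^8 ≡ 0² = 0. Since 9 = 8 + 1, 22^9 ≡ 0·22: 0·22 = 0. So 22^9 ≡ 0 (mod 44).
So f(0) = f(22) = 0 while 0 ≠ 22, therefore f is not injective.
A non-injective map from the 44-element set ℤ/44ℤ to itself takes at most 43 distinct values, so it cannot be surjective. Therefore f is not surjective.
Since f is not surjective, we determine |image(f)|. Computing x^9 mod 44 for each x (by repeated squaring, reducing mod 44 at every step), the values f(0), f(1), …, f(43) are: 0, 1, 28, 15, 36, 9, 24, 19, 40, 5, 32, 11, 12, 17, 4, 3, 20, 13, 8, 7, 16, 21, 0, 23, 28, 37, 36, 31, 24, 41, 40, 27, 32, 33, 12, 39, 4, 25, 20, 35, 8, 29, 16, 43.
The distinct values are {0, 1, 3, 4, 5, 7, 8, 9, 11, 12, 13, 15, 16, 17, 19, 20, 21, 23, 24, 25, 27, 28, 29, 31, 32, 33, 35, 36, 37, 39, 40, 41, 43}; there are 33 of them.

33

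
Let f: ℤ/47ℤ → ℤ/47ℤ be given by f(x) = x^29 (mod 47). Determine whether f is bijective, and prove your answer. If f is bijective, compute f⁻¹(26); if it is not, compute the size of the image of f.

5

Since 47 is prime, the nonzero elements of ℤ/47ℤ form a cyclic group of order 46.
As gcd(29, 46) = 1, raising to the 29th power is a bijection on this group: if s^29 ≡ t^29 then (st^{−1})^29 = 1, and the only element of order dividing gcd(29, 46) = 1 is 1, so s = t.
With f(0) = 0 this makes f injective on all of ℤ/47ℤ, hence bijective (finite equal-size domain and codomain). In particular f is bijective.
Since f is bijective, we find the preimage of 26. The inverse of x ↦ x^29 on (ℤ/47ℤ)^× is x ↦ x^27, because 29·27 = 783 = 17·46 + 1 ≡ 1 (mod 46) and x^{46} = 1 for x ≠ 0 (Fermat). So f⁻¹(26) = 26^27 mod 47.
Repeated squaring mod 47: 26^1 ≡ 26, 26^2 ≡ 26² = 676 ≡ 18, 26^4 ≡ 18² = 324 ≡ 42, 26^8 ≡ 42² = 1764 ≡ 25, 26^16 ≡ 25² = 625 ≡ 14. Since 27 = 16 + 8 + 2 + 1, 26^27 ≡ 14·25·18·26: 14·25 = 350 ≡ 21, then 21·18 = 378 ≡ 2, then 2·26 = 52 ≡ 5. So 26^27 ≡ 5 (mod 47).
Hence f⁻¹(26) = 5.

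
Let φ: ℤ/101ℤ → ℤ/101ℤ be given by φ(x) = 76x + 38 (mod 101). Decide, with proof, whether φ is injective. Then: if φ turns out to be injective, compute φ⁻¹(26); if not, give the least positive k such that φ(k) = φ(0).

53

If φ(x_1) = φ(x_2), then 76x_1 ≡ 76x_2 (mod 101). Because gcd(76, 101) = 1, we may cancel 76 to get x_1 ≡ x_2 (mod 101).
Therefore φ is injective.
We now compute 76⁻¹ mod 101 explicitly. Euclid's algorithm: 101 = 1·76 + 25, 76 = 3·25 + 1; back-substituting gives 1 = 4·76 − 3·101, so 76⁻¹ ≡ 4 (mod 101).
Since φ is injective, we compute φ⁻¹(26): solve 76x + 38 ≡ 26 (mod 101), i.e. 76x ≡ 89 (mod 101).
Multiplying by 76⁻¹ = 4 gives x ≡ 4·89 = 356 = 3·101 + 53 ≡ 53 (mod 101).
Check: φ(53) = 76·53 + 38 = 4066 = 40·101 + 26 ≡ 26 (mod 101).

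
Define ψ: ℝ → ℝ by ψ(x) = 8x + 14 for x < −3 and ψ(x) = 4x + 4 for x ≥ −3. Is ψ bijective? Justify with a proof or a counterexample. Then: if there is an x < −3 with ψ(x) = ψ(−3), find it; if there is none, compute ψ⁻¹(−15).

Both pieces are strictly increasing (slopes 8 and 4), so each is injective on its own interval.
The left piece maps (−∞, −3) onto (−∞, −10); the right piece maps [−3, ∞) onto [−8, ∞).
The images leave a gap (−10 has no preimage), so ψ is not surjective, hence not bijective.
Because the two images are disjoint, no x < −3 has ψ(x) = ψ(−3), so we compute ψ⁻¹(−15): −15 lies in (−∞, −10), so solve 8x + 14 = −15: x = (−15 − 14)/8 = −29/8.

-29/8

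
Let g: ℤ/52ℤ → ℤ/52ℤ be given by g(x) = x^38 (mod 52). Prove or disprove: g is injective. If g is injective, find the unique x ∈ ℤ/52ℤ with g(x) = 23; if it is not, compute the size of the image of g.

14

g(12): Repeated squaring mod 52: 12^1 ≡ 12, 12^2 ≡ 12² = 144 ≡ 40, 12^4 ≡ 40² = 1600 ≡ 40, 12^8 ≡ 40² = 1600 ≡ 40, 12^16 ≡ 40² = 1600 ≡ 40, 12^32 ≡ 40² = 1600 ≡ 40. Since 38 = 32 + 4 + 2, 12^38 ≡ 40·40·40: 40·40 = 1600 ≡ 40, then 40·40 = 1600 ≡ 40. So 12^38 ≡ 40 (mod 52).
g(14): Repeated squaring mod 52: 14^1 ≡ 14, 14^2 ≡ 14² = 196 ≡ 40, 14^4 ≡ 40² = 1600 ≡ 40, 14^8 ≡ 40² = 1600 ≡ 40, 14^16 ≡ 40² = 1600 ≡ 40, 14^32 ≡ 40² = 1600 ≡ 40. Since 38 = 32 + 4 + 2, 14^38 ≡ 40·40·40: 40·40 = 1600 ≡ 40, then 40·40 = 1600 ≡ 40. So 14^38 ≡ 40 (mod 52).
So g(12) = g(14) = 40 while 12 ≠ 14, so g is not injective.
Since g is not injective, we determine |image(g)|. Computing x^38 mod 52 for each x (by repeated squaring, reducing mod 52 at every step), the values g(0), g(1), …, g(51) are: 0, 1, 4, 9, 16, 25, 36, 49, 12, 29, 48, 17, 40, 13, 40, 17, 48, 29, 12, 49, 36, 25, 16, 9, 4, 1, 0, 1, 4, 9, 16, 25, 36, 49, 12, 29, 48, 17, 40, 13, 40, 17, 48, 29, 12, 49, 36, 25, 16, 9, 4, 1.
The distinct values are {0, 1, 4, 9, 12, 13, 16, 17, 25, 29, 36, 40, 48, 49}; there are 14 of them.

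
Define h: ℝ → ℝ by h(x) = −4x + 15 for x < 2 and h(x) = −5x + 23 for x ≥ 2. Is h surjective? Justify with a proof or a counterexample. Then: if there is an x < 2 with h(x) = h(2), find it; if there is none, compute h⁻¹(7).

Both pieces are strictly decreasing (slopes −4 and −5), so each is injective on its own interval.
The left piece maps (−∞, 2) onto (7, ∞); the right piece maps [2, ∞) onto (−∞, 13].
The union (7, ∞) ∪ (−∞, 13] covers ℝ, so h is surjective.
For the follow-up: the images overlap, so an x < 2 with h(x) = h(2) exists. h(2) = 13; solving −4x + 15 = 13 for x < 2 gives x = (13 − 15)/(−4) = 1/2.

1/2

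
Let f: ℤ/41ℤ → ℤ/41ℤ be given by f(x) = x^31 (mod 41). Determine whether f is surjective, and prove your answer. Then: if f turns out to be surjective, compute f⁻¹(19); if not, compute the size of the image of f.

7

Since 41 is prime, the nonzero elements of ℤ/41ℤ form a cyclic group of order 40.
As gcd(31, 40) = 1, raising to the 31st power is a bijection on this group: if u^31 ≡ v^31 then (uv^{−1})^31 = 1, and the only element of order dividing gcd(31, 40) = 1 is 1, so u = v.
With f(0) = 0 this makes f injective on all of ℤ/41ℤ, hence bijective (finite equal-size domain and codomain). In particular f is surjective.
Since f is surjective, we find the preimage of 19. The inverse of x ↦ x^31 on (ℤ/41ℤ)^× is x ↦ x^31, because 31·31 = 961 = 24·40 + 1 ≡ 1 (mod 40) and x^{40} = 1 for x ≠ 0 (Fermat). So f⁻¹(19) = 19^31 mod 41.
Repeated squaring mod 41: 19^1 ≡ 19, 19^2 ≡ 19² = 361 ≡ 33, 19^4 ≡ 33² = 1089 ≡ 23, 19^8 ≡ 23² = 529 ≡ 37, 19^16 ≡ 37² = 1369 ≡ 16. Since 31 = 16 + 8 + 4 + 2 + 1, 19^31 ≡ 16·37·23·33·19: 16·37 = 592 ≡ 18, then 18·23 = 414 ≡ 4, then 4·33 = 132 ≡ 9, then 9·19 = 171 ≡ 7. So 19^31 ≡ 7 (mod 41).
Hence f⁻¹(19) = 7.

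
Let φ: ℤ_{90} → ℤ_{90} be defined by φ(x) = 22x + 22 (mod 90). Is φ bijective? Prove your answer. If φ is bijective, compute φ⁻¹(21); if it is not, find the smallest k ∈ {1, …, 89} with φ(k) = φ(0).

45

We have gcd(22, 90) = 2 > 1. Taking s = 0 and t = 45: φ(0) = 22 and φ(45) = 22·45 + 22 = 1012 ≡ 22 (mod 90).
So φ(0) = φ(45) while 0 ≠ 45, hence φ is not injective, hence not bijective.
Since φ is not bijective, we find the least positive k with φ(k) = φ(0): this means 22k ≡ 0 (mod 90), i.e. 90 ∣ 22k. Since gcd(22, 90) = 2, dividing through by 2 this holds exactly when 45 ∣ 11k, and as gcd(11, 45) = 1, exactly when 45 ∣ k.
The smallest positive such k is 45.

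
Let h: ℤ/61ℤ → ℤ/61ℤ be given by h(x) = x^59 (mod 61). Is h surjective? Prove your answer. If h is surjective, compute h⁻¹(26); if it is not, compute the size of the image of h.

Since 61 is prime, the nonzero elements of ℤ/61ℤ form a cyclic group of order 60.
As gcd(59, 60) = 1, raising to the 59th power is a bijection on this group: if x_1^59 ≡ x_2^59 then (x_1x_2^{−1})^59 = 1, and the only element of order dividing gcd(59, 60) = 1 is 1, so x_1 = x_2.
With h(0) = 0 this makes h injective on all of ℤ/61ℤ, hence bijective (finite equal-size domain and codomain). In particular h is surjective.
Since h is surjective, we find the preimage of 26. The inverse of x ↦ x^59 on (ℤ/61ℤ)^× is x ↦ x^59, because 59·59 = 3481 = 58·60 + 1 ≡ 1 (mod 60) and x^{60} = 1 for x ≠ 0 (Fermat). So h⁻¹(26) = 26^59 mod 61.
Repeated squaring mod 61: 26^1 ≡ 26, 26^2 ≡ 26² = 676 ≡ 5, 26^4 ≡ 5² = 25, 26^8 ≡ 25² = 625 ≡ 15, 26^16 ≡ 15² = 225 ≡ 42, 26^32 ≡ 42² = 1764 ≡ 56. Since 59 = 32 + 16 + 8 + 2 + 1, 26^59 ≡ 56·42·15·5·26: 56·42 = 2352 ≡ 34, then 34·15 = 510 ≡ 22, then 22·5 = 110 ≡ 49, then 49·26 = 1274 ≡ 54. So 26^59 ≡ 54 (mod 61).
Hence h⁻¹(26) = 54.

54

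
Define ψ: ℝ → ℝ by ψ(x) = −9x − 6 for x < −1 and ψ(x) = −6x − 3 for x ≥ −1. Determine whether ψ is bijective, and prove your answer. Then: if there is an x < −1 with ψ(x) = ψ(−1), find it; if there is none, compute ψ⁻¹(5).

Both pieces are strictly decreasing (slopes −9 and −6), so each is injective on its own interval.
The left piece maps (−∞, −1) onto (3, ∞); the right piece maps [−1, ∞) onto (−∞, 3].
Since 3 = 3, the images partition ℝ: ψ is injective and surjective, hence bijective.
Because the two images are disjoint, no x < −1 has ψ(x) = ψ(−1), so we compute ψ⁻¹(5): 5 lies in (3, ∞), so solve −9x − 6 = 5: x = (5 + 6)/(−9) = −11/9.

-11/9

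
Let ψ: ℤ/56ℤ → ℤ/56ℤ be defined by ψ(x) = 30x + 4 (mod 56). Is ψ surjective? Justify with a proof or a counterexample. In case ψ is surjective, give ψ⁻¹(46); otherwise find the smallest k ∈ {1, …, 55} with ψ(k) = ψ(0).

28

Since gcd(30, 56) = 2, we have 30x ≡ 0 (mod 2) for all x, so ψ(x) ≡ 0 (mod 2).
But 1 ≢ 0 (mod 2), so 1 ∈ ℤ/56ℤ has no preimage. So ψ is not surjective.
Since ψ is not surjective, we find the least positive k with ψ(k) = ψ(0): this means 30k ≡ 0 (mod 56), i.e. 56 ∣ 30k. Since gcd(30, 56) = 2, dividing through by 2 this holds exactly when 28 ∣ 15k, and as gcd(15, 28) = 1, exactly when 28 ∣ k.
The smallest positive such k is 28.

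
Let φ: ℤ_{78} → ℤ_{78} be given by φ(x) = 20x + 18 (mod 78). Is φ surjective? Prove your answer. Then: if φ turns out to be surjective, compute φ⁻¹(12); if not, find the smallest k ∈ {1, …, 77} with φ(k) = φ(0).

Since gcd(20, 78) = 2, we have 20x ≡ 0 (mod 2) for all x, so φ(x) ≡ 0 (mod 2).
But 1 ≢ 0 (mod 2), so 1 ∈ ℤ_{78} has no preimage. So φ is not surjective.
Since φ is not surjective, we find the least positive k with φ(k) = φ(0): this means 20k ≡ 0 (mod 78), i.e. 78 ∣ 20k. Since gcd(20, 78) = 2, dividing through by 2 this holds exactly when 39 ∣ 10k, and as gcd(10, 39) = 1, exactly when 39 ∣ k.
The smallest positive such k is 39.

39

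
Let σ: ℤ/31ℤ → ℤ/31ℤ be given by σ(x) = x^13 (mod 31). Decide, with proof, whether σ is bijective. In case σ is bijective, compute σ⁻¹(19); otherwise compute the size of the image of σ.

7

Since 31 is prime, the nonzero elements of ℤ/31ℤ form a cyclic group of order 30.
As gcd(13, 30) = 1, raising to the 13th power is a bijection on this group: if u^13 ≡ v^13 then (uv^{−1})^13 = 1, and the only element of order dividing gcd(13, 30) = 1 is 1, so u = v.
With σ(0) = 0 this makes σ injective on all of ℤ/31ℤ, hence bijective (finite equal-size domain and codomain). In particular σ is bijective.
Since σ is bijective, we find the preimage of 19. The inverse of x ↦ x^13 on (ℤ/31ℤ)^× is x ↦ x^7, because 13·7 = 91 = 3·30 + 1 ≡ 1 (mod 30) and x^{30} = 1 for x ≠ 0 (Fermat). So σ⁻¹(19) = 19^7 mod 31.
Repeated squaring mod 31: 19^1 ≡ 19, 19^2 ≡ 19² = 361 ≡ 20, 19^4 ≡ 20² = 400 ≡ 28. Since 7 = 4 + 2 + 1, 19^7 ≡ 28·20·19: 28·20 = 560 ≡ 2, then 2·19 = 38 ≡ 7. So 19^7 ≡ 7 (mod 31).
Hence σ⁻¹(19) = 7.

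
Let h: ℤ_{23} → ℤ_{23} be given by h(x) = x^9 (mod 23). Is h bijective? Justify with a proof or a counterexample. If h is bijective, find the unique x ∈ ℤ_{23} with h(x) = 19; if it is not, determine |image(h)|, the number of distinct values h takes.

Since 23 is prime, the nonzero elements of ℤ_{23} form a cyclic group of order 22.
As gcd(9, 22) = 1, raising to the 9th power is a bijection on this group: if s^9 ≡ t^9 then (st^{−1})^9 = 1, and the only element of order dividing gcd(9, 22) = 1 is 1, so s = t.
With h(0) = 0 this makes h injective on all of ℤ_{23}, hence bijective (finite equal-size domain and codomain). In particular h is bijective.
Since h is bijective, we find the preimage of 19. The inverse of x ↦ x^9 on (ℤ_{23})^× is x ↦ x^5, because 9·5 = 45 = 2·22 + 1 ≡ 1 (mod 22) and x^{22} = 1 for x ≠ 0 (Fermat). So h⁻¹(19) = 19^5 mod 23.
Repeated squaring mod 23: 19^1 ≡ 19, 19^2 ≡ 19² = 361 ≡ 16, 19^4 ≡ 16² = 256 ≡ 3. Since 5 = 4 + 1, 19^5 ≡ 3·19: 3·19 = 57 ≡ 11. So 19^5 ≡ 11 (mod 23).
Hence h⁻¹(19) = 11.

11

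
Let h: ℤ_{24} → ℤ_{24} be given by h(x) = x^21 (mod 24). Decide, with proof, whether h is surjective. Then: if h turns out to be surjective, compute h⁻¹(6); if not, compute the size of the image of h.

15

h(0) = 0^21 = 0.
h(6): Repeated squaring mod 24: 6^1 ≡ 6, 6^2 ≡ 6² = 36 ≡ 12, 6^4 ≡ 12² = 144 ≡ 0, 6^8 ≡ 0² = 0, 6^16 ≡ 0² = 0. Since 21 = 16 + 4 + 1, 6^21 ≡ 0·0·6: 0·0 = 0, then 0·6 = 0. So 6^21 ≡ 0 (mod 24).
So h(0) = h(6) = 0 while 0 ≠ 6, hence h is not injective.
A non-injective map from the 24-element set ℤ_{24} to itself takes at most 23 distinct values, so it cannot be surjective. Hence h is not surjective.
Since h is not surjective, we determine |image(h)|. Computing x^21 mod 24 for each x (by repeated squaring, reducing mod 24 at every step), the values h(0), h(1), …, h(23) are: 0, 1, 8, 3, 16, 5, 0, 7, 8, 9, 16, 11, 0, 13, 8, 15, 16, 17, 0, 19, 8, 21, 16, 23.
The distinct values are {0, 1, 3, 5, 7, 8, 9, 11, 13, 15, 16, 17, 19, 21, 23}; there are 15 of them.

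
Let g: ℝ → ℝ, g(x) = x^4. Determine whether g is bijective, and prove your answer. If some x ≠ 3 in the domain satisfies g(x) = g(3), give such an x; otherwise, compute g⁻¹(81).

-3

g(3) = 81 = (−3)^4 = g(−3) (since 4 is even), with 3 ≠ −3. So g is not injective, hence not bijective.
For the follow-up, such an x exists: taking x = −3 ∈ ℝ gives g(−3) = 81 = g(3) with −3 ≠ 3.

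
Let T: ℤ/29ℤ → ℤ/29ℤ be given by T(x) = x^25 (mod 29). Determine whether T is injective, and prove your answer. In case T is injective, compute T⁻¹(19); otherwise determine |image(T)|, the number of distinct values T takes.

Since 29 is prime, the nonzero elements of ℤ/29ℤ form a cyclic group of order 28.
As gcd(25, 28) = 1, raising to the 25th power is a bijection on this group: if u^25 ≡ v^25 then (uv^{−1})^25 = 1, and the only element of order dividing gcd(25, 28) = 1 is 1, so u = v.
With T(0) = 0 this makes T injective on all of ℤ/29ℤ, hence bijective (finite equal-size domain and codomain). In particular T is injective.
Since T is injective, we find the preimage of 19. The inverse of x ↦ x^25 on (ℤ/29ℤ)^× is x ↦ x^9, because 25·9 = 225 = 8·28 + 1 ≡ 1 (mod 28) and x^{28} = 1 for x ≠ 0 (Fermat). So T⁻¹(19) = 19^9 mod 29.
Repeated squaring mod 29: 19^1 ≡ 19, 19^2 ≡ 19² = 361 ≡ 13, 19^4 ≡ 13² = 169 ≡ 24, 19^8 ≡ 24² = 576 ≡ 25. Since 9 = 8 + 1, 19^9 ≡ 25·19: 25·19 = 475 ≡ 11. So 19^9 ≡ 11 (mod 29).
Hence T⁻¹(19) = 11.

11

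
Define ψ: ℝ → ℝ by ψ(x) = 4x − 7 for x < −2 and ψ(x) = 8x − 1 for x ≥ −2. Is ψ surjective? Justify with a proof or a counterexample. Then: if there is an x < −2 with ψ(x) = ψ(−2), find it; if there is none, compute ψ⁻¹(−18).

-5/2

Both pieces are strictly increasing (slopes 4 and 8), so each is injective on its own interval.
The left piece maps (−∞, −2) onto (−∞, −15); the right piece maps [−2, ∞) onto [−17, ∞).
The union (−∞, −15) ∪ [−17, ∞) covers ℝ, so ψ is surjective.
For the follow-up: the images overlap, so an x < −2 with ψ(x) = ψ(−2) exists. ψ(−2) = −17; solving 4x − 7 = −17 for x < −2 gives x = (−17 + 7)/4 = −5/2.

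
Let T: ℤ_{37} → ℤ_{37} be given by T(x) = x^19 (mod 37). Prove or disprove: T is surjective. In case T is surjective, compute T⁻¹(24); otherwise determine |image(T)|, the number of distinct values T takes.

13

Since 37 is prime, the nonzero elements of ℤ_{37} form a cyclic group of order 36.
As gcd(19, 36) = 1, raising to the 19th power is a bijection on this group: if s^19 ≡ t^19 then (st^{−1})^19 = 1, and the only element of order dividing gcd(19, 36) = 1 is 1, so s = t.
With T(0) = 0 this makes T injective on all of ℤ_{37}, hence bijective (finite equal-size domain and codomain). In particular T is surjective.
Since T is surjective, we find the preimage of 24. The inverse of x ↦ x^19 on (ℤ_{37})^× is x ↦ x^19, because 19·19 = 361 = 10·36 + 1 ≡ 1 (mod 36) and x^{36} = 1 for x ≠ 0 (Fermat). So T⁻¹(24) = 24^19 mod 37.
Repeated squaring mod 37: 24^1 ≡ 24, 24^2 ≡ 24² = 576 ≡ 21, 24^4 ≡ 21² = 441 ≡ 34, 24^8 ≡ 34² = 1156 ≡ 9, 24^16 ≡ 9² = 81 ≡ 7. Since 19 = 16 + 2 + 1, 24^19 ≡ 7·21·24: 7·21 = 147 ≡ 36, then 36·24 = 864 ≡ 13. So 24^19 ≡ 13 (mod 37).
Hence T⁻¹(24) = 13.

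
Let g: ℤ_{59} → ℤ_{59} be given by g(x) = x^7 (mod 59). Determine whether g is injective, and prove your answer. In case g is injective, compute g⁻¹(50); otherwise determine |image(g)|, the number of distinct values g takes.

Since 59 is prime, the nonzero elements of ℤ_{59} form a cyclic group of order 58.
As gcd(7, 58) = 1, raising to the 7th power is a bijection on this group: if a^7 ≡ b^7 then (ab^{−1})^7 = 1, and the only element of order dividing gcd(7, 58) = 1 is 1, so a = b.
With g(0) = 0 this makes g injective on all of ℤ_{59}, hence bijective (finite equal-size domain and codomain). In particular g is injective.
Since g is injective, we find the preimage of 50. The inverse of x ↦ x^7 on (ℤ_{59})^× is x ↦ x^25, because 7·25 = 175 = 3·58 + 1 ≡ 1 (mod 58) and x^{58} = 1 for x ≠ 0 (Fermat). So g⁻¹(50) = 50^25 mod 59.
Repeated squaring mod 59: 50^1 ≡ 50, 50^2 ≡ 50² = 2500 ≡ 22, 50^4 ≡ 22² = 484 ≡ 12, 50^8 ≡ 12² = 144 ≡ 26, 50^16 ≡ 26² = 676 ≡ 27. Since 25 = 16 + 8 + 1, 50^25 ≡ 27·26·50: 27·26 = 702 ≡ 53, then 53·50 = 2650 ≡ 54. So 50^25 ≡ 54 (mod 59).
Hence g⁻¹(50) = 54.

54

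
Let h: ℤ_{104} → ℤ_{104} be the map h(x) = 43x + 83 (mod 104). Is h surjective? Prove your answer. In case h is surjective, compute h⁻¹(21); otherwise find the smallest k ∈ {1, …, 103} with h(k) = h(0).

Since gcd(43, 104) = 1, 43 is invertible modulo 104. Euclid's algorithm: 104 = 2·43 + 18, 43 = 2·18 + 7, 18 = 2·7 + 4, 7 = 1·4 + 3, 4 = 1·3 + 1; back-substituting gives 1 = 75·43 − 31·104, so 43⁻¹ ≡ 75 (mod 104).
For any y ∈ ℤ_{104}, x = 75(y − 83) mod 104 satisfies h(x) = 43·75(y − 83) + 83 ≡ y (since 43·75 ≡ 1 mod 104). So every y has a preimage.
Hence h is surjective.
Since h is surjective, we compute h⁻¹(21): solve 43x + 83 ≡ 21 (mod 104), i.e. 43x ≡ 42 (mod 104).
Multiplying by 43⁻¹ = 75 gives x ≡ 75·42 = 3150 = 30·104 + 30 ≡ 30 (mod 104).
Check: h(30) = 43·30 + 83 = 1373 = 13·104 + 21 ≡ 21 (mod 104).

30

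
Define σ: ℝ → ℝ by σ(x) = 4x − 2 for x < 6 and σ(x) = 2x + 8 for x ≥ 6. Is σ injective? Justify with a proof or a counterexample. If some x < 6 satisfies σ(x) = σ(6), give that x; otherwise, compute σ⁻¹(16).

11/2

Both pieces are strictly increasing (slopes 4 and 2), so each is injective on its own interval.
The left piece maps (−∞, 6) onto (−∞, 22); the right piece maps [6, ∞) onto [20, ∞).
These images overlap. In particular σ(6) = 20 (right piece), and solving 4x − 2 = 20 on the left piece gives x = 11/2 < 6.
So σ(11/2) = σ(6) with 11/2 ≠ 6, and σ is not injective. This x = 11/2 is the requested value below 6.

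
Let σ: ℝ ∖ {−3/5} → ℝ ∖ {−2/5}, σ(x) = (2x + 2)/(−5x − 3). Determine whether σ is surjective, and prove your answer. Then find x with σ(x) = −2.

-1/2

For any y ≠ −2/5, solving y(−5x − 3) = 2x + 2 for x gives a well-defined x ≠ −3/5. So σ is surjective.
Solving σ(x) = −2: cross-multiplying gives 2x + 2 = −2(−5x − 3), which rearranges to −8x = 4, so x = −1/2.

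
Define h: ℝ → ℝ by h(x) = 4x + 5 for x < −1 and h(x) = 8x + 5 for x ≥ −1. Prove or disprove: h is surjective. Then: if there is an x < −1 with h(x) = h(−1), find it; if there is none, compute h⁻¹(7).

Both pieces are strictly increasing (slopes 4 and 8), so each is injective on its own interval.
The left piece maps (−∞, −1) onto (−∞, 1); the right piece maps [−1, ∞) onto [−3, ∞).
The union (−∞, 1) ∪ [−3, ∞) covers ℝ, so h is surjective.
For the follow-up: the images overlap, so an x < −1 with h(x) = h(−1) exists. h(−1) = −3; solving 4x + 5 = −3 for x < −1 gives x = (−3 − 5)/4 = −2.

-2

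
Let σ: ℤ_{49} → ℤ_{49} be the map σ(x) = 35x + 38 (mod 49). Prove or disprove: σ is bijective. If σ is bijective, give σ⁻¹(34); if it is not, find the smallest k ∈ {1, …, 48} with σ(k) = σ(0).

Recall: injectivity means: for all u, v in the domain, σ(u) = σ(v) implies u = v.
We have gcd(35, 49) = 7 > 1. Taking u = 0 and v = 7: σ(0) = 38 and σ(7) = 35·7 + 38 = 283 ≡ 38 (mod 49).
So σ(0) = σ(7) while 0 ≠ 7, so σ is not injective, hence not bijective.
Since σ is not bijective, we find the least positive k with σ(k) = σ(0): this means 35k ≡ 0 (mod 49), i.e. 49 ∣ 35k. Since gcd(35, 49) = 7, dividing through by 7 this holds exactly when 7 ∣ 5k, and as gcd(5, 7) = 1, exactly when 7 ∣ k.
The smallest positive such k is 7.

7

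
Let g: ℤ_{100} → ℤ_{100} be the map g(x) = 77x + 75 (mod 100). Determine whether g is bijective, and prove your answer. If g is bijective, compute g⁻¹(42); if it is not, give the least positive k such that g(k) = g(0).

71

Suppose g(a) = g(b) in ℤ_{100}. Then 77a + 75 ≡ 77b + 75 (mod 100), so 77(a − b) ≡ 0 (mod 100).
Since gcd(77, 100) = 1, 77 is invertible modulo 100, hence a − b ≡ 0 (mod 100), i.e. a = b.
We now compute 77⁻¹ mod 100 explicitly. Euclid's algorithm: 100 = 1·77 + 23, 77 = 3·23 + 8, 23 = 2·8 + 7, 8 = 1·7 + 1; back-substituting gives 1 = 13·77 − 10·100, so 77⁻¹ ≡ 13 (mod 100).
For any y ∈ ℤ_{100}, x = 13(y − 75) mod 100 satisfies g(x) = 77·13(y − 75) + 75 ≡ y (since 77·13 ≡ 1 mod 100). So every y has a preimage.
Thus g is bijective.
Since g is bijective, we find g⁻¹(42): we need 77x ≡ 42 − 75 ≡ 67 (mod 100). Using 77⁻¹ = 13: x ≡ 13·67 = 871 = 8·100 + 71, so x = 71.
Check: g(71) = 77·71 + 75 = 5542 = 55·100 + 42 ≡ 42 (mod 100).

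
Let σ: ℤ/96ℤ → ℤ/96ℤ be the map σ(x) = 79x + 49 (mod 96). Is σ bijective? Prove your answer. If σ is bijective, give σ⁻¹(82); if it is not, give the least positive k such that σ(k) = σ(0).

If σ(s) = σ(t), then 79s ≡ 79t (mod 96). Because gcd(79, 96) = 1, we may cancel 79 to get s ≡ t (mod 96).
We now compute 79⁻¹ mod 96 explicitly. Euclid's algorithm: 96 = 1·79 + 17, 79 = 4·17 + 11, 17 = 1·11 + 6, 11 = 1·6 + 5, 6 = 1·5 + 1; back-substituting gives 1 = 79·79 − 65·96, so 79⁻¹ ≡ 79 (mod 96).
Then y ↦ 79(y − 49) is a two-sided inverse to σ, so every y ∈ ℤ/96ℤ has a preimage.
So σ is bijective.
Since σ is bijective, we compute σ⁻¹(82): solve 79x + 49 ≡ 82 (mod 96), i.e. 79x ≡ 33 (mod 96).
Multiplying by 79⁻¹ = 79 gives x ≡ 79·33 = 2607 = 27·96 + 15 ≡ 15 (mod 96).
Check: σ(15) = 79·15 + 49 = 1234 = 12·96 + 82 ≡ 82 (mod 96).

15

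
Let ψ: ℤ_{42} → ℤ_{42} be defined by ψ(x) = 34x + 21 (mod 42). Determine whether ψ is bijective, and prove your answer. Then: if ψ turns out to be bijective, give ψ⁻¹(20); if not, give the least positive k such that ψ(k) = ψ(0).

21

We have gcd(34, 42) = 2 > 1. Taking x_1 = 0 and x_2 = 21: ψ(0) = 21 and ψ(21) = 34·21 + 21 = 735 ≡ 21 (mod 42).
So ψ(0) = ψ(21) while 0 ≠ 21, so ψ is not injective, hence not bijective.
Since ψ is not bijective, we find the least positive k with ψ(k) = ψ(0): this means 34k ≡ 0 (mod 42), i.e. 42 ∣ 34k. Since gcd(34, 42) = 2, dividing through by 2 this holds exactly when 21 ∣ 17k, and as gcd(17, 21) = 1, exactly when 21 ∣ k.
The smallest positive such k is 21.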